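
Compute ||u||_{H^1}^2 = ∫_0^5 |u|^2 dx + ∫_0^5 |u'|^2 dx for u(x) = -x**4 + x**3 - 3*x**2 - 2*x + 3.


||u||_{H^1}^2 = 86603555/252

The H^1 norm (squared) on an interval (0, L) is
  ||u||_{H^1}^2 = ∫_0^L u(x)^2 dx + ∫_0^L u'(x)^2 dx.
Compute u'(x) = -4*x**3 + 3*x**2 - 6*x - 2.
Then u(x)^2 = x**8 - 2*x**7 + 7*x**6 - 2*x**5 - x**4 + 18*x**3 - 14*x**2 - 12*x + 9 and u'(x)^2 = 16*x**6 - 24*x**5 + 57*x**4 - 20*x**3 + 24*x**2 + 24*x + 4.
Integrate each monomial from 0 to 5 using ∫_0^5 c·x^n dx = c·5^(n+1)/(n+1):
  ∫_0^5 u(x)^2 dx = ∫_0^5 (x^8 - 2*x^7 + 7*x^6 - 2*x^5 - x^4 + 18*x^3 - 14*x^2 - 12*x + 9) dx. Term by term:
    ∫_0^5 x^8 dx = 1953125/9;  ∫_0^5 -2*x^7 dx = -390625/4;  ∫_0^5 7*x^6 dx = 78125;
    ∫_0^5 -2*x^5 dx = -15625/3;  ∫_0^5 -x^4 dx = -625;  ∫_0^5 18*x^3 dx = 5625/2;
    ∫_0^5 -14*x^2 dx = -1750/3;  ∫_0^5 -12*x dx = -150;  ∫_0^5 9 dx = 45.
  Sum: 1953125/9 − 390625/4 + 78125 − 15625/3 − 625 + 5625/2 − 1750/3 − 150 + 45 = 6975845/36.
  ∫_0^5 u'(x)^2 dx = ∫_0^5 (16*x^6 - 24*x^5 + 57*x^4 - 20*x^3 + 24*x^2 + 24*x + 4) dx. Term by term:
    ∫_0^5 16*x^6 dx = 1250000/7;  ∫_0^5 -24*x^5 dx = -62500;  ∫_0^5 57*x^4 dx = 35625;
    ∫_0^5 -20*x^3 dx = -3125;  ∫_0^5 24*x^2 dx = 1000;  ∫_0^5 24*x dx = 300;
    ∫_0^5 4 dx = 20.
  Sum: 1250000/7 − 62500 + 35625 − 3125 + 1000 + 300 + 20 = 1049240/7.
Adding: ||u||_{H^1}^2 = 6975845/36 + 1049240/7 = 86603555/252.


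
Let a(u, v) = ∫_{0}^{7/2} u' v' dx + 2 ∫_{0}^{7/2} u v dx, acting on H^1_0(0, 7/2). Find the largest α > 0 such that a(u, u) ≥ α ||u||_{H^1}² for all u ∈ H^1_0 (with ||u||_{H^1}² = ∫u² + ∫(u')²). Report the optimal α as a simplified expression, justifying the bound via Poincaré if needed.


α = 1

Coercivity of a(·,·) on H^1_0(0, 7/2) means a(u, u) ≥ α ||u||_{H^1}² for every u ∈ H^1_0.
The interval has length L = 7/2, and Poincaré/coercivity depend only on L. Here a(u, u) = ∫(u')² + (2)·∫u².
Here c = 2 ≥ 1, so a(u,u) = ∫(u')² + c∫u² ≥ ∫(u')² + ∫u² = ||u||_{H^1}², i.e. α = 1 works. No larger α is possible: a(u,u) ≥ α||u||_{H^1}² means (1−α)∫(u')² ≥ (α−c)∫u², and for the modes u_n = sin(nπ(x−x₀)/L) (x₀ the left endpoint) one has ∫u_n²/∫(u_n')² = (L/(nπ))² → 0, so a(u_n,u_n)/||u_n||_{H^1}² → 1. Hence the optimal constant is α = 1.
Therefore α = 1.


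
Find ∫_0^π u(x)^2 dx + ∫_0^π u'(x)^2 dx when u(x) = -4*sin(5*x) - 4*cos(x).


||u||_{H^1(0,π)}^2 = 224*π

u'(x) = 4*sin(x) - 20*cos(5*x).
Expand u² and (u')² and integrate term by term on (0, π), using: for integers n ≥ 1, ∫_0^π sin²(nx) dx = ∫_0^π cos²(nx) dx = π/2; for n ≠ n', ∫_0^π sin(nx)sin(n'x) dx = ∫_0^π cos(nx)cos(n'x) dx = 0; and by product-to-sum, ∫_0^π sin(nx)cos(n'x) dx = ½∫_0^π [sin((n+n')x) + sin((n−n')x)] dx, which is 0 when n+n' is even and 2n/(n²−n'²) when n+n' is odd (it need not vanish on (0, π)).
  u² squared terms: (-4)²·∫cos(x)² dx = 16·π/2 = 8*π;  (-4)²·∫sin(5x)² dx = 16·π/2 = 8*π.
  u² cross terms: 2·(-4)·(-4)·∫cos(x)·sin(5x) dx = 32·(0) = 0.
  So ∫_0^π u² dx = 8*π + 8*π + 0 = 16*π.
  (u')² squared terms: (-20)²·∫cos(5x)² dx = 400·π/2 = 200*π;  (4)²·∫sin(x)² dx = 16·π/2 = 8*π.
  (u')² cross terms: 2·(-20)·(4)·∫cos(5x)·sin(x) dx = -160·(0) = 0.
  So ∫_0^π (u')² dx = 200*π + 8*π + 0 = 208*π.
||u||_{H^1}^2 = (16*π) + (208*π) = 224*π.


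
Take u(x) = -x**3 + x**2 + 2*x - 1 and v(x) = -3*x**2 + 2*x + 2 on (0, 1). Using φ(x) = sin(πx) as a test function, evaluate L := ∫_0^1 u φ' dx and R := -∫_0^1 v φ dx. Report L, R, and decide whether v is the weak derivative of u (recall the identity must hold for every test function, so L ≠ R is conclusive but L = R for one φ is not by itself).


LHS = -3/π - 12/π^3, RHS = -3/π - 12/π^3. Yes, v = u' weakly.

u(x) = -x**3 + x**2 + 2*x - 1, classical derivative u'(x) = -3*x**2 + 2*x + 2.
φ(x) = sin(πx), so φ'(x) = π*cos(π*x).
Note φ(0) = φ(1) = 0, so the boundary term u·φ vanishes.
LHS = ∫_0^1 u(x) φ'(x) dx = ∫_0^1 (-π*x^3*cos(π*x) + π*x^2*cos(π*x) + 2*π*x*cos(π*x) - π*cos(π*x)) dx. Term by term:
  ∫_0^1 -π*cos(π*x) dx = 0;  ∫_0^1 π*x^2*cos(π*x) dx = -2/π;  ∫_0^1 -π*x^3*cos(π*x) dx = -12/π^3 + 3/π;
  ∫_0^1 2*π*x*cos(π*x) dx = -4/π.
Sum: 0 − 2/π + -12/π^3 + 3/π − 4/π = -3/π - 12/π^3.
So LHS = -3/π - 12/π^3.
∫_0^1 v(x) φ(x) dx = ∫_0^1 (-3*x^2*sin(π*x) + 2*x*sin(π*x) + 2*sin(π*x)) dx. Term by term:
  ∫_0^1 2*sin(π*x) dx = 4/π;  ∫_0^1 -3*x^2*sin(π*x) dx = -3/π + 12/π^3;  ∫_0^1 2*x*sin(π*x) dx = 2/π.
Sum: 4/π + -3/π + 12/π^3 + 2/π = 12/π^3 + 3/π.
So RHS = -∫_0^1 v(x) φ(x) dx = -3/π - 12/π^3.
LHS = RHS, so the identity holds for this test φ.
Moreover u is smooth here and v(x) = u'(x) = -3*x**2 + 2*x + 2 pointwise, so the identity holds for every test function. Hence v is the weak derivative of u.


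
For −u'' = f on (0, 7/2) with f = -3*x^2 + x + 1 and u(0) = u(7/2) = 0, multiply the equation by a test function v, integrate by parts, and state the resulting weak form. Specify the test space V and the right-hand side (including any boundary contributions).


V = H^1_0(0, 7/2) (so v(0) = v(7/2) = 0); weak form: ∫_0^7/2 u'v' dx = ∫_0^7/2 (-3*x^2 + x + 1) v dx for all v ∈ V.

Multiply both sides by a test function v and integrate from 0 to 7/2:
  ∫_0^7/2 −u''(x) v(x) dx = ∫_0^7/2 f(x) v(x) dx.
Integrate the LHS by parts once:
  ∫_0^7/2 −u'' v dx = −[u'(x) v(x)]_0^7/2 + ∫_0^7/2 u'(x) v'(x) dx.
Thus ∫_0^7/2 u'(x) v'(x) dx = ∫_0^7/2 f(x) v(x) dx + [u'(x) v(x)]_0^7/2.
Choose V so that boundary terms are either known or forced to vanish.
u is Dirichlet: u(0) = u(7/2) = 0. Let V = H^1_0(0, 7/2); then v(0) = v(7/2) = 0, and [u' v]_0^7/2 = 0.
Weak formulation: find u (satisfying any essential BC) such that ∫_0^7/2 u'(x) v'(x) dx = ∫_0^7/2 f v dx for all v ∈ V.
Substituting f(x) = -3*x^2 + x + 1, the right-hand side is ∫_0^7/2 (-3*x^2 + x + 1) v dx.


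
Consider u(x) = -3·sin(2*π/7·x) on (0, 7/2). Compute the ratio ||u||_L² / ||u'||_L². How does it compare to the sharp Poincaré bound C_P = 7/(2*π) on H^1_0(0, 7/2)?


||u||_L² / ||u'||_L² = 7/(2*π) = C_P.

u(x) = -3·sin(2*π/7·x), so u'(x) = -6*π*cos(2*π*x/7)/7.
Writing u(x) = A·sin(kπx/L) with A = -3 and k = 1, use ∫_0^L sin²(kπx/L) dx = L/2 and ∫_0^L cos²(kπx/L) dx = L/2.
u² = 9·sin²(2*π/7·x) and (u')² = 36*π^2/49·cos²(2*π/7·x), and each of sin², cos² integrates to L/2 = 7/4 over (0, 7/2).
∫_0^7/2 u² dx = 63/4, so ||u||_L² = 3*sqrt(7)/2.
∫_0^7/2 (u')² dx = 9*π^2/7, so ||u'||_L² = 3*sqrt(7)*π/7.
Ratio ||u||_L² / ||u'||_L² = 7/(2*π).
Sharp Poincaré constant on H^1_0(0, 7/2) is C_P = L/π = 7/(2*π), achieved by sin(2*π/7·x).
This is the k = 1 eigenfunction (up to amplitude), so the ratio equals the sharp Poincaré constant exactly.


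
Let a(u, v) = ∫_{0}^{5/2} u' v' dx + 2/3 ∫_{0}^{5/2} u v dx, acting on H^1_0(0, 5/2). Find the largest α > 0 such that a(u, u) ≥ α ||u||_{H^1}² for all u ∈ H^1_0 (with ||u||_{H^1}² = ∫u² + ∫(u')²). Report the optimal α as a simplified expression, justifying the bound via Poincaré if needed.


α = 2*(25 + 6*π^2)/(3*(25 + 4*π^2))

Coercivity of a(·,·) on H^1_0(0, 5/2) means a(u, u) ≥ α ||u||_{H^1}² for every u ∈ H^1_0.
The interval has length L = 5/2, and Poincaré/coercivity depend only on L. Here a(u, u) = ∫(u')² + (2/3)·∫u².
Here 0 < c = 2/3 < 1. The condition a(u,u) ≥ α||u||_{H^1}² reads (1−α)∫(u')² ≥ (α−c)∫u². Any admissible α is ≤ 1 (rapidly oscillating u have ∫u²/∫(u')² → 0), and α = 1 would force 0 ≥ (1−c)∫u², impossible since c < 1; so 1−α > 0. By the sharp Poincaré inequality on H^1_0 of an interval of length L, ∫(u')² ≥ (π/L)²∫u² with equality for the first sine mode sin(π(x−x₀)/L) (x₀ the left endpoint), so the inequality holds for all u iff (1−α)(π/L)² ≥ α − c, i.e. α ≤ ((π/L)² + c)/((π/L)² + 1) = (1 + c(L/π)²)/(1 + (L/π)²). With (π/L)² = 4*π^2/25 and c = 2/3, the largest admissible constant is α = ((π/L)² + c)/((π/L)² + 1).
Simplifying, α = 2*(25 + 6*π^2)/(3*(25 + 4*π^2)).


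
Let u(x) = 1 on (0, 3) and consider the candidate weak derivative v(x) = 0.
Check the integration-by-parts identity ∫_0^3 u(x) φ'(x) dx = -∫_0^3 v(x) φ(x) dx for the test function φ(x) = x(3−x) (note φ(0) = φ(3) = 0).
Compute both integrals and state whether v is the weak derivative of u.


LHS = 0, RHS = 0. Yes, v = u' weakly.

u(x) = 1, classical derivative u'(x) = 0.
φ(x) = x(3−x), so φ'(x) = 3 - 2*x.
Note φ(0) = φ(3) = 0, so the boundary term u·φ vanishes.
LHS = ∫_0^3 u(x) φ'(x) dx = ∫_0^3 (3 - 2*x) dx. Term by term:
  ∫_0^3 -2*x dx = -9;  ∫_0^3 3 dx = 9.
Sum: -9 + 9 = 0.
So LHS = 0.
∫_0^3 v(x) φ(x) dx = ∫_0^3 (0) dx. Term by term:
  ∫_0^3 0 dx = 0.
So RHS = -∫_0^3 v(x) φ(x) dx = 0.
LHS = RHS, so the identity holds for this test φ.
Moreover u is smooth here and v(x) = u'(x) = 0 pointwise, so the identity holds for every test function. Hence v is the weak derivative of u.


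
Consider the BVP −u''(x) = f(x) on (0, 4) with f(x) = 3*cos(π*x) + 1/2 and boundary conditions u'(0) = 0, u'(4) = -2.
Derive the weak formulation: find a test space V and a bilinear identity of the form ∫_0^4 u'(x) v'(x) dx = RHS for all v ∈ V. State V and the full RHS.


V = H^1(0, 4) (v unrestricted at boundary; u is determined up to an additive constant); weak form: ∫_0^4 u'v' dx = ∫_0^4 (3*cos(π*x) + 1/2) v dx − 2·v(4) for all v ∈ V.

Multiply both sides by a test function v and integrate from 0 to 4:
  ∫_0^4 −u''(x) v(x) dx = ∫_0^4 f(x) v(x) dx.
Integrate the LHS by parts once:
  ∫_0^4 −u'' v dx = −[u'(x) v(x)]_0^4 + ∫_0^4 u'(x) v'(x) dx.
Thus ∫_0^4 u'(x) v'(x) dx = ∫_0^4 f(x) v(x) dx + [u'(x) v(x)]_0^4.
Choose V so that boundary terms are either known or forced to vanish.
u has inhomogeneous Neumann u'(0) = 0, u'(4) = -2. [u' v]_0^4 = (-2)·v(4) − (0)·v(0) = − 2·v(4). Take V = H^1(0, 4); boundary term becomes part of RHS.
Weak formulation: find u (satisfying any essential BC) such that ∫_0^4 u'(x) v'(x) dx = ∫_0^4 f v dx − 2·v(4) for all v ∈ V (Neumann data are natural BCs: they enter the RHS as boundary terms).
Substituting f(x) = 3*cos(π*x) + 1/2, the right-hand side is ∫_0^4 (3*cos(π*x) + 1/2) v dx − 2·v(4).
Compatibility check (pure Neumann): taking v ≡ 1 ∈ V gives 0 = ∫_0^4 f dx + (-2) − (0), i.e. ∫_0^4 f dx must equal u'(0) − u'(4) = 2. Indeed ∫_0^4 (3*cos(π*x) + 1/2) dx = 2, so the data are compatible. The solution is then unique only up to an additive constant (fix it e.g. by requiring ∫_0^4 u dx = 0).


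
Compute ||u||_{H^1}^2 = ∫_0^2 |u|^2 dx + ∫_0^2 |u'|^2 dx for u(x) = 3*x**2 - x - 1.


||u||_{H^1}^2 = 1504/15

The H^1 norm (squared) on an interval (0, L) is
  ||u||_{H^1}^2 = ∫_0^L u(x)^2 dx + ∫_0^L u'(x)^2 dx.
Compute u'(x) = 6*x - 1.
Then u(x)^2 = 9*x**4 - 6*x**3 - 5*x**2 + 2*x + 1 and u'(x)^2 = 36*x**2 - 12*x + 1.
Integrate each monomial from 0 to 2 using ∫_0^2 c·x^n dx = c·2^(n+1)/(n+1):
  ∫_0^2 u(x)^2 dx = ∫_0^2 (9*x^4 - 6*x^3 - 5*x^2 + 2*x + 1) dx. Term by term:
    ∫_0^2 9*x^4 dx = 288/5;  ∫_0^2 -6*x^3 dx = -24;  ∫_0^2 -5*x^2 dx = -40/3;
    ∫_0^2 2*x dx = 4;  ∫_0^2 1 dx = 2.
  Sum: 288/5 − 24 − 40/3 + 4 + 2 = 394/15.
  ∫_0^2 u'(x)^2 dx = ∫_0^2 (36*x^2 - 12*x + 1) dx. Term by term:
    ∫_0^2 36*x^2 dx = 96;  ∫_0^2 -12*x dx = -24;  ∫_0^2 1 dx = 2.
  Sum: 96 − 24 + 2 = 74.
Adding: ||u||_{H^1}^2 = 394/15 + 74 = 1504/15.


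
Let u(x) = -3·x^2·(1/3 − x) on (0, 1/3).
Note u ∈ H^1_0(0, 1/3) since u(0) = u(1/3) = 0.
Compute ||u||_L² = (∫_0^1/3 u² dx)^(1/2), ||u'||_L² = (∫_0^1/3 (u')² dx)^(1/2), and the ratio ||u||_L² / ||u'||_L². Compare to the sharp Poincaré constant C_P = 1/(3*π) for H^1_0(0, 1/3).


||u||_L² / ||u'||_L² = sqrt(14)/42 < C_P = 1/(3*π).

u(x) = -3·x^2·(1/3 − x), so u'(x) = x*(9*x - 2).
u(x) = -3·x^2·(1/3 − x) vanishes at x = 0 and x = 1/3, so u ∈ H^1_0(0, 1/3). Differentiate via the product rule and integrate the resulting polynomials term by term.
  ∫_0^1/3 u² dx = ∫_0^1/3 (9*x^6 - 6*x^5 + x^4) dx. Term by term:
    ∫_0^1/3 9*x^6 dx = 1/1701;  ∫_0^1/3 -6*x^5 dx = -1/729;  ∫_0^1/3 x^4 dx = 1/1215.
  Sum: 1/1701 − 1/729 + 1/1215 = 1/25515.
  ∫_0^1/3 (u')² dx = ∫_0^1/3 (81*x^4 - 36*x^3 + 4*x^2) dx. Term by term:
    ∫_0^1/3 81*x^4 dx = 1/15;  ∫_0^1/3 -36*x^3 dx = -1/9;  ∫_0^1/3 4*x^2 dx = 4/81.
  Sum: 1/15 − 1/9 + 4/81 = 2/405.
∫_0^1/3 u² dx = 1/25515, so ||u||_L² = sqrt(35)/945.
∫_0^1/3 (u')² dx = 2/405, so ||u'||_L² = sqrt(10)/45.
Ratio ||u||_L² / ||u'||_L² = sqrt(14)/42.
Sharp Poincaré constant on H^1_0(0, 1/3) is C_P = L/π = 1/(3*π), achieved by sin(3*π·x).
A polynomial bump cannot attain the sharp Poincaré constant (only the first sine eigenfunction does), so the ratio is strictly less than C_P, consistent with ||u||_L² ≤ C_P ||u'||_L².


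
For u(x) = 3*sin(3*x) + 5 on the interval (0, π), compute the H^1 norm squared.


||u||_{H^1(0,π)}^2 = 20 + 70*π

u'(x) = 9*cos(3*x).
Expand u² and (u')² and integrate term by term on (0, π), using: for integers n ≥ 1, ∫_0^π sin²(nx) dx = ∫_0^π cos²(nx) dx = π/2; for n ≠ n', ∫_0^π sin(nx)sin(n'x) dx = ∫_0^π cos(nx)cos(n'x) dx = 0; and by product-to-sum, ∫_0^π sin(nx)cos(n'x) dx = ½∫_0^π [sin((n+n')x) + sin((n−n')x)] dx, which is 0 when n+n' is even and 2n/(n²−n'²) when n+n' is odd (it need not vanish on (0, π)). For the constant mode: ∫_0^π 1 dx = π, ∫_0^π cos(nx) dx = 0, ∫_0^π sin(nx) dx = (1−(−1)^n)/n.
  u² squared terms: (5)²·∫1 dx = 25·π = 25*π;  (3)²·∫sin(3x)² dx = 9·π/2 = 9*π/2.
  u² cross terms: 2·(5)·(3)·∫1·sin(3x) dx = 30·(2/3) = 20.
  So ∫_0^π u² dx = 25*π + 9*π/2 + 20 = 20 + 59*π/2.
  (u')² squared terms: (9)²·∫cos(3x)² dx = 81·π/2 = 81*π/2.
  So ∫_0^π (u')² dx = 81*π/2.
||u||_{H^1}^2 = (20 + 59*π/2) + (81*π/2) = 20 + 70*π.


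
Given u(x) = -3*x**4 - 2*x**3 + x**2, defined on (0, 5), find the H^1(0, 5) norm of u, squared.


||u||_{H^1}^2 = 62692125/14

The H^1 norm (squared) on an interval (0, L) is
  ||u||_{H^1}^2 = ∫_0^L u(x)^2 dx + ∫_0^L u'(x)^2 dx.
Compute u'(x) = -12*x**3 - 6*x**2 + 2*x.
Then u(x)^2 = 9*x**8 + 12*x**7 - 2*x**6 - 4*x**5 + x**4 and u'(x)^2 = 144*x**6 + 144*x**5 - 12*x**4 - 24*x**3 + 4*x**2.
Integrate each monomial from 0 to 5 using ∫_0^5 c·x^n dx = c·5^(n+1)/(n+1):
  ∫_0^5 u(x)^2 dx = ∫_0^5 (9*x^8 + 12*x^7 - 2*x^6 - 4*x^5 + x^4) dx. Term by term:
    ∫_0^5 9*x^8 dx = 1953125;  ∫_0^5 12*x^7 dx = 1171875/2;  ∫_0^5 -2*x^6 dx = -156250/7;
    ∫_0^5 -4*x^5 dx = -31250/3;  ∫_0^5 x^4 dx = 625.
  Sum: 1953125 + 1171875/2 − 156250/7 − 31250/3 + 625 = 105291875/42.
  ∫_0^5 u'(x)^2 dx = ∫_0^5 (144*x^6 + 144*x^5 - 12*x^4 - 24*x^3 + 4*x^2) dx. Term by term:
    ∫_0^5 144*x^6 dx = 11250000/7;  ∫_0^5 144*x^5 dx = 375000;  ∫_0^5 -12*x^4 dx = -7500;
    ∫_0^5 -24*x^3 dx = -3750;  ∫_0^5 4*x^2 dx = 500/3.
  Sum: 11250000/7 + 375000 − 7500 − 3750 + 500/3 = 41392250/21.
Adding: ||u||_{H^1}^2 = 105291875/42 + 41392250/21 = 62692125/14.


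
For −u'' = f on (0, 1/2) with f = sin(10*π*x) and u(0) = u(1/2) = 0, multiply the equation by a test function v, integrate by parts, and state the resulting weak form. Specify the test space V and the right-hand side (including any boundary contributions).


V = H^1_0(0, 1/2) (so v(0) = v(1/2) = 0); weak form: ∫_0^1/2 u'v' dx = ∫_0^1/2 (sin(10*π*x)) v dx for all v ∈ V.

Multiply both sides by a test function v and integrate from 0 to 1/2:
  ∫_0^1/2 −u''(x) v(x) dx = ∫_0^1/2 f(x) v(x) dx.
Integrate the LHS by parts once:
  ∫_0^1/2 −u'' v dx = −[u'(x) v(x)]_0^1/2 + ∫_0^1/2 u'(x) v'(x) dx.
Thus ∫_0^1/2 u'(x) v'(x) dx = ∫_0^1/2 f(x) v(x) dx + [u'(x) v(x)]_0^1/2.
Choose V so that boundary terms are either known or forced to vanish.
u is Dirichlet: u(0) = u(1/2) = 0. Let V = H^1_0(0, 1/2); then v(0) = v(1/2) = 0, and [u' v]_0^1/2 = 0.
Weak formulation: find u (satisfying any essential BC) such that ∫_0^1/2 u'(x) v'(x) dx = ∫_0^1/2 f v dx for all v ∈ V.
Substituting f(x) = sin(10*π*x), the right-hand side is ∫_0^1/2 (sin(10*π*x)) v dx.


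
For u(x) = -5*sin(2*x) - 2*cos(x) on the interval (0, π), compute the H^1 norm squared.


||u||_{H^1(0,π)}^2 = 160/3 + 133*π/2

u'(x) = 2*sin(x) - 10*cos(2*x).
Expand u² and (u')² and integrate term by term on (0, π), using: for integers n ≥ 1, ∫_0^π sin²(nx) dx = ∫_0^π cos²(nx) dx = π/2; for n ≠ n', ∫_0^π sin(nx)sin(n'x) dx = ∫_0^π cos(nx)cos(n'x) dx = 0; and by product-to-sum, ∫_0^π sin(nx)cos(n'x) dx = ½∫_0^π [sin((n+n')x) + sin((n−n')x)] dx, which is 0 when n+n' is even and 2n/(n²−n'²) when n+n' is odd (it need not vanish on (0, π)).
  u² squared terms: (-5)²·∫sin(2x)² dx = 25·π/2 = 25*π/2;  (-2)²·∫cos(x)² dx = 4·π/2 = 2*π.
  u² cross terms: 2·(-5)·(-2)·∫sin(2x)·cos(x) dx = 20·(4/3) = 80/3.
  So ∫_0^π u² dx = 25*π/2 + 2*π + 80/3 = 80/3 + 29*π/2.
  (u')² squared terms: (-10)²·∫cos(2x)² dx = 100·π/2 = 50*π;  (2)²·∫sin(x)² dx = 4·π/2 = 2*π.
  (u')² cross terms: 2·(-10)·(2)·∫cos(2x)·sin(x) dx = -40·(-2/3) = 80/3.
  So ∫_0^π (u')² dx = 50*π + 2*π + 80/3 = 80/3 + 52*π.
||u||_{H^1}^2 = (80/3 + 29*π/2) + (80/3 + 52*π) = 160/3 + 133*π/2.


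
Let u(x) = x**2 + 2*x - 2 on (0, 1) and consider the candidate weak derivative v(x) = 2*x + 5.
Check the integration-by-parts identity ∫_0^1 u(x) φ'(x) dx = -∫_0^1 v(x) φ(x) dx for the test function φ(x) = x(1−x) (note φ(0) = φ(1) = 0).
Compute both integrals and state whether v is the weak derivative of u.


LHS = -1/2, RHS = -1. No, v is not the weak derivative of u.

u(x) = x**2 + 2*x - 2, classical derivative u'(x) = 2*x + 2.
φ(x) = x(1−x), so φ'(x) = 1 - 2*x.
Note φ(0) = φ(1) = 0, so the boundary term u·φ vanishes.
LHS = ∫_0^1 u(x) φ'(x) dx = ∫_0^1 (-2*x^3 - 3*x^2 + 6*x - 2) dx. Term by term:
  ∫_0^1 -2*x^3 dx = -1/2;  ∫_0^1 -3*x^2 dx = -1;  ∫_0^1 6*x dx = 3;
  ∫_0^1 -2 dx = -2.
Sum: -1/2 − 1 + 3 − 2 = -1/2.
So LHS = -1/2.
∫_0^1 v(x) φ(x) dx = ∫_0^1 (-2*x^3 - 3*x^2 + 5*x) dx. Term by term:
  ∫_0^1 -2*x^3 dx = -1/2;  ∫_0^1 -3*x^2 dx = -1;  ∫_0^1 5*x dx = 5/2.
Sum: -1/2 − 1 + 5/2 = 1.
So RHS = -∫_0^1 v(x) φ(x) dx = -1.
LHS − RHS = 1/2 ≠ 0, so the identity fails.
(For a valid weak derivative the identity must hold for EVERY test function, in particular this one. The failure shows v is NOT the weak derivative of u.)
Correct weak derivative would be u'(x) = 2*x + 2.


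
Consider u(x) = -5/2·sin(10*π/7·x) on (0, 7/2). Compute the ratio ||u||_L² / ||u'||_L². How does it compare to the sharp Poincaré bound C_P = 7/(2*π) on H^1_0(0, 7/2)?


||u||_L² / ||u'||_L² = 7/(10*π) < C_P = 7/(2*π).

u(x) = -5/2·sin(10*π/7·x), so u'(x) = -25*π*cos(10*π*x/7)/7.
Writing u(x) = A·sin(kπx/L) with A = -5/2 and k = 5, use ∫_0^L sin²(kπx/L) dx = L/2 and ∫_0^L cos²(kπx/L) dx = L/2.
u² = 25/4·sin²(10*π/7·x) and (u')² = 625*π^2/49·cos²(10*π/7·x), and each of sin², cos² integrates to L/2 = 7/4 over (0, 7/2).
∫_0^7/2 u² dx = 175/16, so ||u||_L² = 5*sqrt(7)/4.
∫_0^7/2 (u')² dx = 625*π^2/28, so ||u'||_L² = 25*sqrt(7)*π/14.
Ratio ||u||_L² / ||u'||_L² = 7/(10*π).
Sharp Poincaré constant on H^1_0(0, 7/2) is C_P = L/π = 7/(2*π), achieved by sin(2*π/7·x).
This is the k = 5 harmonic; the ratio L/(kπ) is strictly less than C_P = L/π, consistent with the sharp inequality ||u||_L² ≤ C_P ||u'||_L².


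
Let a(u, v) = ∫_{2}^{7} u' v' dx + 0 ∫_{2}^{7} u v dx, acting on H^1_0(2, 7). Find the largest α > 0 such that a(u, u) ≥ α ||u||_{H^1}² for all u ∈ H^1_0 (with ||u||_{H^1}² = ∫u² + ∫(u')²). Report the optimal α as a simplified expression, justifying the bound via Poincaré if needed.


α = π^2/(π^2 + 25)

Coercivity of a(·,·) on H^1_0(2, 7) means a(u, u) ≥ α ||u||_{H^1}² for every u ∈ H^1_0.
The interval has length L = 5, and Poincaré/coercivity depend only on L. Here a(u, u) = ∫(u')² + (0)·∫u².
Here c = 0, so a(u,u) = ∫(u')² alone. The condition a(u,u) ≥ α||u||_{H^1}² reads (1−α)∫(u')² ≥ (α−c)∫u². Any admissible α is ≤ 1 (rapidly oscillating u have ∫u²/∫(u')² → 0), and α = 1 would force 0 ≥ (1−c)∫u², impossible since c < 1; so 1−α > 0. By the sharp Poincaré inequality on H^1_0 of an interval of length L, ∫(u')² ≥ (π/L)²∫u² with equality for the first sine mode sin(π(x−x₀)/L) (x₀ the left endpoint), so the inequality holds for all u iff (1−α)(π/L)² ≥ α − c, i.e. α ≤ ((π/L)² + c)/((π/L)² + 1) = (1 + c(L/π)²)/(1 + (L/π)²). (Direct route, valid since c ≤ 0: Poincaré gives c∫u² ≥ c(L/π)²∫(u')², so a(u,u) ≥ (1 + c(L/π)²)∫(u')², while ||u||_{H^1}² ≤ (1 + (L/π)²)∫(u')²; dividing yields the same α.) With (π/L)² = π^2/25 and c = 0, the largest admissible constant is α = ((π/L)² + c)/((π/L)² + 1).
Simplifying, α = π^2/(π^2 + 25).


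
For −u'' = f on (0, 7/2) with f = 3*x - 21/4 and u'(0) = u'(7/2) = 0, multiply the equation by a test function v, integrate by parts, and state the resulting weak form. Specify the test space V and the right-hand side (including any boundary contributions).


V = H^1(0, 7/2) (no boundary constraint on v; u is determined up to an additive constant); weak form: ∫_0^7/2 u'v' dx = ∫_0^7/2 (3*x - 21/4) v dx for all v ∈ V.

Multiply both sides by a test function v and integrate from 0 to 7/2:
  ∫_0^7/2 −u''(x) v(x) dx = ∫_0^7/2 f(x) v(x) dx.
Integrate the LHS by parts once:
  ∫_0^7/2 −u'' v dx = −[u'(x) v(x)]_0^7/2 + ∫_0^7/2 u'(x) v'(x) dx.
Thus ∫_0^7/2 u'(x) v'(x) dx = ∫_0^7/2 f(x) v(x) dx + [u'(x) v(x)]_0^7/2.
Choose V so that boundary terms are either known or forced to vanish.
u has homogeneous Neumann: u'(0) = u'(7/2) = 0. So [u' v]_0^7/2 = 0·v(7/2) − 0·v(0) = 0 for any v; take V = H^1(0, 7/2).
Weak formulation: find u (satisfying any essential BC) such that ∫_0^7/2 u'(x) v'(x) dx = ∫_0^7/2 f v dx for all v ∈ V (homogeneous Neumann, so boundary terms vanish).
Substituting f(x) = 3*x - 21/4, the right-hand side is ∫_0^7/2 (3*x - 21/4) v dx.
Compatibility check (pure Neumann): taking v ≡ 1 ∈ V gives 0 = ∫_0^7/2 f dx + (0) − (0), i.e. ∫_0^7/2 f dx must equal u'(0) − u'(7/2) = 0. Indeed ∫_0^7/2 (3*x - 21/4) dx = 0, so the data are compatible. The solution is then unique only up to an additive constant (fix it e.g. by requiring ∫_0^7/2 u dx = 0).


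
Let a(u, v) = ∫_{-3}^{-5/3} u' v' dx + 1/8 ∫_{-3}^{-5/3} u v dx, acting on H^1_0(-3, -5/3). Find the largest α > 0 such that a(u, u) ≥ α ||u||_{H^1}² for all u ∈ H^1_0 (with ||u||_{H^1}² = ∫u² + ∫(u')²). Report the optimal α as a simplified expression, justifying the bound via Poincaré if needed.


α = (2 + 9*π^2)/(16 + 9*π^2)

Coercivity of a(·,·) on H^1_0(-3, -5/3) means a(u, u) ≥ α ||u||_{H^1}² for every u ∈ H^1_0.
The interval has length L = 4/3, and Poincaré/coercivity depend only on L. Here a(u, u) = ∫(u')² + (1/8)·∫u².
Here 0 < c = 1/8 < 1. The condition a(u,u) ≥ α||u||_{H^1}² reads (1−α)∫(u')² ≥ (α−c)∫u². Any admissible α is ≤ 1 (rapidly oscillating u have ∫u²/∫(u')² → 0), and α = 1 would force 0 ≥ (1−c)∫u², impossible since c < 1; so 1−α > 0. By the sharp Poincaré inequality on H^1_0 of an interval of length L, ∫(u')² ≥ (π/L)²∫u² with equality for the first sine mode sin(π(x−x₀)/L) (x₀ the left endpoint), so the inequality holds for all u iff (1−α)(π/L)² ≥ α − c, i.e. α ≤ ((π/L)² + c)/((π/L)² + 1) = (1 + c(L/π)²)/(1 + (L/π)²). With (π/L)² = 9*π^2/16 and c = 1/8, the largest admissible constant is α = ((π/L)² + c)/((π/L)² + 1).
Simplifying, α = (2 + 9*π^2)/(16 + 9*π^2).


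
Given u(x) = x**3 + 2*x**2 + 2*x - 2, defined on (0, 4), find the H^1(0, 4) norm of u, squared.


||u||_{H^1}^2 = 1150048/105

The H^1 norm (squared) on an interval (0, L) is
  ||u||_{H^1}^2 = ∫_0^L u(x)^2 dx + ∫_0^L u'(x)^2 dx.
Compute u'(x) = 3*x**2 + 4*x + 2.
Then u(x)^2 = x**6 + 4*x**5 + 8*x**4 + 4*x**3 - 4*x**2 - 8*x + 4 and u'(x)^2 = 9*x**4 + 24*x**3 + 28*x**2 + 16*x + 4.
Integrate each monomial from 0 to 4 using ∫_0^4 c·x^n dx = c·4^(n+1)/(n+1):
  ∫_0^4 u(x)^2 dx = ∫_0^4 (x^6 + 4*x^5 + 8*x^4 + 4*x^3 - 4*x^2 - 8*x + 4) dx. Term by term:
    ∫_0^4 x^6 dx = 16384/7;  ∫_0^4 4*x^5 dx = 8192/3;  ∫_0^4 8*x^4 dx = 8192/5;
    ∫_0^4 4*x^3 dx = 256;  ∫_0^4 -4*x^2 dx = -256/3;  ∫_0^4 -8*x dx = -64;
    ∫_0^4 4 dx = 16.
  Sum: 16384/7 + 8192/3 + 8192/5 + 256 − 256/3 − 64 + 16 = 717392/105.
  ∫_0^4 u'(x)^2 dx = ∫_0^4 (9*x^4 + 24*x^3 + 28*x^2 + 16*x + 4) dx. Term by term:
    ∫_0^4 9*x^4 dx = 9216/5;  ∫_0^4 24*x^3 dx = 1536;  ∫_0^4 28*x^2 dx = 1792/3;
    ∫_0^4 16*x dx = 128;  ∫_0^4 4 dx = 16.
  Sum: 9216/5 + 1536 + 1792/3 + 128 + 16 = 61808/15.
Adding: ||u||_{H^1}^2 = 717392/105 + 61808/15 = 1150048/105.


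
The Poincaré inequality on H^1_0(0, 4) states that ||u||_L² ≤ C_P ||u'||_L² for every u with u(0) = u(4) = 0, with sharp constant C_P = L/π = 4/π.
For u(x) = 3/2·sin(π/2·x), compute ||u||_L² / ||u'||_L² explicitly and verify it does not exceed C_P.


||u||_L² / ||u'||_L² = 2/π < C_P = 4/π.

u(x) = 3/2·sin(π/2·x), so u'(x) = 3*π*cos(π*x/2)/4.
Writing u(x) = A·sin(kπx/L) with A = 3/2 and k = 2, use ∫_0^L sin²(kπx/L) dx = L/2 and ∫_0^L cos²(kπx/L) dx = L/2.
u² = 9/4·sin²(π/2·x) and (u')² = 9*π^2/16·cos²(π/2·x), and each of sin², cos² integrates to L/2 = 2 over (0, 4).
∫_0^4 u² dx = 9/2, so ||u||_L² = 3*sqrt(2)/2.
∫_0^4 (u')² dx = 9*π^2/8, so ||u'||_L² = 3*sqrt(2)*π/4.
Ratio ||u||_L² / ||u'||_L² = 2/π.
Sharp Poincaré constant on H^1_0(0, 4) is C_P = L/π = 4/π, achieved by sin(π/4·x).
This is the k = 2 harmonic; the ratio L/(kπ) is strictly less than C_P = L/π, consistent with the sharp inequality ||u||_L² ≤ C_P ||u'||_L².


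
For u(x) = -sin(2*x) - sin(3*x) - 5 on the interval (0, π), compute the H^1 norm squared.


||u||_{H^1(0,π)}^2 = 20/3 + 65*π/2

u'(x) = -2*cos(2*x) - 3*cos(3*x).
Expand u² and (u')² and integrate term by term on (0, π), using: for integers n ≥ 1, ∫_0^π sin²(nx) dx = ∫_0^π cos²(nx) dx = π/2; for n ≠ n', ∫_0^π sin(nx)sin(n'x) dx = ∫_0^π cos(nx)cos(n'x) dx = 0; and by product-to-sum, ∫_0^π sin(nx)cos(n'x) dx = ½∫_0^π [sin((n+n')x) + sin((n−n')x)] dx, which is 0 when n+n' is even and 2n/(n²−n'²) when n+n' is odd (it need not vanish on (0, π)). For the constant mode: ∫_0^π 1 dx = π, ∫_0^π cos(nx) dx = 0, ∫_0^π sin(nx) dx = (1−(−1)^n)/n.
  u² squared terms: (-5)²·∫1 dx = 25·π = 25*π;  (-1)²·∫sin(2x)² dx = 1·π/2 = π/2;  (-1)²·∫sin(3x)² dx = 1·π/2 = π/2.
  u² cross terms: 2·(-5)·(-1)·∫1·sin(2x) dx = 10·(0) = 0;  2·(-5)·(-1)·∫1·sin(3x) dx = 10·(2/3) = 20/3;  2·(-1)·(-1)·∫sin(2x)·sin(3x) dx = 2·(0) = 0.
  So ∫_0^π u² dx = 25*π + π/2 + π/2 + 0 + 20/3 + 0 = 20/3 + 26*π.
  (u')² squared terms: (-3)²·∫cos(3x)² dx = 9·π/2 = 9*π/2;  (-2)²·∫cos(2x)² dx = 4·π/2 = 2*π.
  (u')² cross terms: 2·(-3)·(-2)·∫cos(3x)·cos(2x) dx = 12·(0) = 0.
  So ∫_0^π (u')² dx = 9*π/2 + 2*π + 0 = 13*π/2.
||u||_{H^1}^2 = (20/3 + 26*π) + (13*π/2) = 20/3 + 65*π/2.


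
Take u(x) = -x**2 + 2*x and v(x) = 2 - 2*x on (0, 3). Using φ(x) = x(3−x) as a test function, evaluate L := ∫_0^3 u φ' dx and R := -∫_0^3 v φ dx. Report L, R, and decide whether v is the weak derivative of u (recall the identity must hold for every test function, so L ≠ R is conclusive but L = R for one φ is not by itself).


LHS = 9/2, RHS = 9/2. Yes, v = u' weakly.

u(x) = -x**2 + 2*x, classical derivative u'(x) = 2 - 2*x.
φ(x) = x(3−x), so φ'(x) = 3 - 2*x.
Note φ(0) = φ(3) = 0, so the boundary term u·φ vanishes.
LHS = ∫_0^3 u(x) φ'(x) dx = ∫_0^3 (2*x^3 - 7*x^2 + 6*x) dx. Term by term:
  ∫_0^3 2*x^3 dx = 81/2;  ∫_0^3 -7*x^2 dx = -63;  ∫_0^3 6*x dx = 27.
Sum: 81/2 − 63 + 27 = 9/2.
So LHS = 9/2.
∫_0^3 v(x) φ(x) dx = ∫_0^3 (2*x^3 - 8*x^2 + 6*x) dx. Term by term:
  ∫_0^3 2*x^3 dx = 81/2;  ∫_0^3 -8*x^2 dx = -72;  ∫_0^3 6*x dx = 27.
Sum: 81/2 − 72 + 27 = -9/2.
So RHS = -∫_0^3 v(x) φ(x) dx = 9/2.
LHS = RHS, so the identity holds for this test φ.
Moreover u is smooth here and v(x) = u'(x) = 2 - 2*x pointwise, so the identity holds for every test function. Hence v is the weak derivative of u.


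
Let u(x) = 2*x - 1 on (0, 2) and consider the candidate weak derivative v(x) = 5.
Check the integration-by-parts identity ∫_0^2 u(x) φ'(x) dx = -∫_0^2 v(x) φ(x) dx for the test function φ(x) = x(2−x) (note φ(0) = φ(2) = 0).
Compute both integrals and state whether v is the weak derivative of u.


LHS = -8/3, RHS = -20/3. No, v is not the weak derivative of u.

u(x) = 2*x - 1, classical derivative u'(x) = 2.
φ(x) = x(2−x), so φ'(x) = 2 - 2*x.
Note φ(0) = φ(2) = 0, so the boundary term u·φ vanishes.
LHS = ∫_0^2 u(x) φ'(x) dx = ∫_0^2 (-4*x^2 + 6*x - 2) dx. Term by term:
  ∫_0^2 -4*x^2 dx = -32/3;  ∫_0^2 6*x dx = 12;  ∫_0^2 -2 dx = -4.
Sum: -32/3 + 12 − 4 = -8/3.
So LHS = -8/3.
∫_0^2 v(x) φ(x) dx = ∫_0^2 (-5*x^2 + 10*x) dx. Term by term:
  ∫_0^2 -5*x^2 dx = -40/3;  ∫_0^2 10*x dx = 20.
Sum: -40/3 + 20 = 20/3.
So RHS = -∫_0^2 v(x) φ(x) dx = -20/3.
LHS − RHS = 4 ≠ 0, so the identity fails.
(For a valid weak derivative the identity must hold for EVERY test function, in particular this one. The failure shows v is NOT the weak derivative of u.)
Correct weak derivative would be u'(x) = 2.


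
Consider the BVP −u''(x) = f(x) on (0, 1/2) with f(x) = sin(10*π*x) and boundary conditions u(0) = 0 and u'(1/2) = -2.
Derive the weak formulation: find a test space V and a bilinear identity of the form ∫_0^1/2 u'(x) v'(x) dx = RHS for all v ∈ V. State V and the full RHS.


V = {v ∈ H^1(0, 1/2) : v(0) = 0} (test functions vanish at x = 0 where u is specified); weak form: ∫_0^1/2 u'v' dx = ∫_0^1/2 (sin(10*π*x)) v dx − 2·v(1/2) for all v ∈ V.

Multiply both sides by a test function v and integrate from 0 to 1/2:
  ∫_0^1/2 −u''(x) v(x) dx = ∫_0^1/2 f(x) v(x) dx.
Integrate the LHS by parts once:
  ∫_0^1/2 −u'' v dx = −[u'(x) v(x)]_0^1/2 + ∫_0^1/2 u'(x) v'(x) dx.
Thus ∫_0^1/2 u'(x) v'(x) dx = ∫_0^1/2 f(x) v(x) dx + [u'(x) v(x)]_0^1/2.
Choose V so that boundary terms are either known or forced to vanish.
Mixed BC: u(0) = 0 (Dirichlet) and u'(1/2) = -2 (Neumann). Define V = {v ∈ H^1(0, 1/2) : v(0) = 0}. Then [u' v]_0^1/2 = u'(1/2)·v(1/2) − u'(0)·0 = − 2·v(1/2).
Weak formulation: find u (satisfying any essential BC) such that ∫_0^1/2 u'(x) v'(x) dx = ∫_0^1/2 f v dx − 2·v(1/2) for all v ∈ V (Dirichlet at 0 absorbed into V; Neumann datum at x = 1/2 contributes the boundary term).
Substituting f(x) = sin(10*π*x), the right-hand side is ∫_0^1/2 (sin(10*π*x)) v dx − 2·v(1/2).


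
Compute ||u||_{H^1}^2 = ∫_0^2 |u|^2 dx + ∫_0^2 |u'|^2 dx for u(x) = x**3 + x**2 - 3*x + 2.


||u||_{H^1}^2 = 8458/105

The H^1 norm (squared) on an interval (0, L) is
  ||u||_{H^1}^2 = ∫_0^L u(x)^2 dx + ∫_0^L u'(x)^2 dx.
Compute u'(x) = 3*x**2 + 2*x - 3.
Then u(x)^2 = x**6 + 2*x**5 - 5*x**4 - 2*x**3 + 13*x**2 - 12*x + 4 and u'(x)^2 = 9*x**4 + 12*x**3 - 14*x**2 - 12*x + 9.
Integrate each monomial from 0 to 2 using ∫_0^2 c·x^n dx = c·2^(n+1)/(n+1):
  ∫_0^2 u(x)^2 dx = ∫_0^2 (x^6 + 2*x^5 - 5*x^4 - 2*x^3 + 13*x^2 - 12*x + 4) dx. Term by term:
    ∫_0^2 x^6 dx = 128/7;  ∫_0^2 2*x^5 dx = 64/3;  ∫_0^2 -5*x^4 dx = -32;
    ∫_0^2 -2*x^3 dx = -8;  ∫_0^2 13*x^2 dx = 104/3;  ∫_0^2 -12*x dx = -24;
    ∫_0^2 4 dx = 8.
  Sum: 128/7 + 64/3 − 32 − 8 + 104/3 − 24 + 8 = 128/7.
  ∫_0^2 u'(x)^2 dx = ∫_0^2 (9*x^4 + 12*x^3 - 14*x^2 - 12*x + 9) dx. Term by term:
    ∫_0^2 9*x^4 dx = 288/5;  ∫_0^2 12*x^3 dx = 48;  ∫_0^2 -14*x^2 dx = -112/3;
    ∫_0^2 -12*x dx = -24;  ∫_0^2 9 dx = 18.
  Sum: 288/5 + 48 − 112/3 − 24 + 18 = 934/15.
Adding: ||u||_{H^1}^2 = 128/7 + 934/15 = 8458/105.


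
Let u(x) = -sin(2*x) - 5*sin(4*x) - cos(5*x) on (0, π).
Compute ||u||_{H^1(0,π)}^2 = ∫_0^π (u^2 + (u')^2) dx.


||u||_{H^1(0,π)}^2 = -15184/63 + 228*π

u'(x) = 5*sin(5*x) - 2*cos(2*x) - 20*cos(4*x).
Expand u² and (u')² and integrate term by term on (0, π), using: for integers n ≥ 1, ∫_0^π sin²(nx) dx = ∫_0^π cos²(nx) dx = π/2; for n ≠ n', ∫_0^π sin(nx)sin(n'x) dx = ∫_0^π cos(nx)cos(n'x) dx = 0; and by product-to-sum, ∫_0^π sin(nx)cos(n'x) dx = ½∫_0^π [sin((n+n')x) + sin((n−n')x)] dx, which is 0 when n+n' is even and 2n/(n²−n'²) when n+n' is odd (it need not vanish on (0, π)).
  u² squared terms: (-1)²·∫cos(5x)² dx = 1·π/2 = π/2;  (-1)²·∫sin(2x)² dx = 1·π/2 = π/2;  (-5)²·∫sin(4x)² dx = 25·π/2 = 25*π/2.
  u² cross terms: 2·(-1)·(-1)·∫cos(5x)·sin(2x) dx = 2·(-4/21) = -8/21;  2·(-1)·(-5)·∫cos(5x)·sin(4x) dx = 10·(-8/9) = -80/9;  2·(-1)·(-5)·∫sin(2x)·sin(4x) dx = 10·(0) = 0.
  So ∫_0^π u² dx = π/2 + π/2 + 25*π/2 − 8/21 − 80/9 + 0 = -584/63 + 27*π/2.
  (u')² squared terms: (-20)²·∫cos(4x)² dx = 400·π/2 = 200*π;  (-2)²·∫cos(2x)² dx = 4·π/2 = 2*π;  (5)²·∫sin(5x)² dx = 25·π/2 = 25*π/2.
  (u')² cross terms: 2·(-20)·(-2)·∫cos(4x)·cos(2x) dx = 80·(0) = 0;  2·(-20)·(5)·∫cos(4x)·sin(5x) dx = -200·(10/9) = -2000/9;  2·(-2)·(5)·∫cos(2x)·sin(5x) dx = -20·(10/21) = -200/21.
  So ∫_0^π (u')² dx = 200*π + 2*π + 25*π/2 + 0 − 2000/9 − 200/21 = -14600/63 + 429*π/2.
||u||_{H^1}^2 = (-584/63 + 27*π/2) + (-14600/63 + 429*π/2) = -15184/63 + 228*π.


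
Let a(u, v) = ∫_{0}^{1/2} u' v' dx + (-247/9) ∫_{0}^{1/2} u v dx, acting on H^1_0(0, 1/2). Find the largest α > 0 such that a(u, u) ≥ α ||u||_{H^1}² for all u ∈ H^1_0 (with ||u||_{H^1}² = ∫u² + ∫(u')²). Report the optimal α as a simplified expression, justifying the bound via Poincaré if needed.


α = (-247 + 36*π^2)/(9*(1 + 4*π^2))

Coercivity of a(·,·) on H^1_0(0, 1/2) means a(u, u) ≥ α ||u||_{H^1}² for every u ∈ H^1_0.
The interval has length L = 1/2, and Poincaré/coercivity depend only on L. Here a(u, u) = ∫(u')² + (-247/9)·∫u².
Here c = -247/9 < 0 with |c| < (π/L)² = 4*π^2, so coercivity still holds. The condition a(u,u) ≥ α||u||_{H^1}² reads (1−α)∫(u')² ≥ (α−c)∫u². Any admissible α is ≤ 1 (rapidly oscillating u have ∫u²/∫(u')² → 0), and α = 1 would force 0 ≥ (1−c)∫u², impossible since c < 1; so 1−α > 0. By the sharp Poincaré inequality on H^1_0 of an interval of length L, ∫(u')² ≥ (π/L)²∫u² with equality for the first sine mode sin(π(x−x₀)/L) (x₀ the left endpoint), so the inequality holds for all u iff (1−α)(π/L)² ≥ α − c, i.e. α ≤ ((π/L)² + c)/((π/L)² + 1) = (1 + c(L/π)²)/(1 + (L/π)²). (Direct route, valid since c ≤ 0: Poincaré gives c∫u² ≥ c(L/π)²∫(u')², so a(u,u) ≥ (1 + c(L/π)²)∫(u')², while ||u||_{H^1}² ≤ (1 + (L/π)²)∫(u')²; dividing yields the same α.) With (π/L)² = 4*π^2 and c = -247/9, the largest admissible constant is α = ((π/L)² + c)/((π/L)² + 1).
Simplifying, α = (-247 + 36*π^2)/(9*(1 + 4*π^2)).


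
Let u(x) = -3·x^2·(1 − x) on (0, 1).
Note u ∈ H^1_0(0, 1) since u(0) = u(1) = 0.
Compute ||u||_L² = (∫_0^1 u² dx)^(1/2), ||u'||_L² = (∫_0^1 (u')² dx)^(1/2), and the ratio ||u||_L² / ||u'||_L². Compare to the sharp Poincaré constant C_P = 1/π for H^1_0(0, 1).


||u||_L² / ||u'||_L² = sqrt(14)/14 < C_P = 1/π.

u(x) = -3·x^2·(1 − x), so u'(x) = 3*x*(3*x - 2).
u(x) = -3·x^2·(1 − x) vanishes at x = 0 and x = 1, so u ∈ H^1_0(0, 1). Differentiate via the product rule and integrate the resulting polynomials term by term.
  ∫_0^1 u² dx = ∫_0^1 (9*x^6 - 18*x^5 + 9*x^4) dx. Term by term:
    ∫_0^1 9*x^6 dx = 9/7;  ∫_0^1 -18*x^5 dx = -3;  ∫_0^1 9*x^4 dx = 9/5.
  Sum: 9/7 − 3 + 9/5 = 3/35.
  ∫_0^1 (u')² dx = ∫_0^1 (81*x^4 - 108*x^3 + 36*x^2) dx. Term by term:
    ∫_0^1 81*x^4 dx = 81/5;  ∫_0^1 -108*x^3 dx = -27;  ∫_0^1 36*x^2 dx = 12.
  Sum: 81/5 − 27 + 12 = 6/5.
∫_0^1 u² dx = 3/35, so ||u||_L² = sqrt(105)/35.
∫_0^1 (u')² dx = 6/5, so ||u'||_L² = sqrt(30)/5.
Ratio ||u||_L² / ||u'||_L² = sqrt(14)/14.
Sharp Poincaré constant on H^1_0(0, 1) is C_P = L/π = 1/π, achieved by sin(π·x).
A polynomial bump cannot attain the sharp Poincaré constant (only the first sine eigenfunction does), so the ratio is strictly less than C_P, consistent with ||u||_L² ≤ C_P ||u'||_L².


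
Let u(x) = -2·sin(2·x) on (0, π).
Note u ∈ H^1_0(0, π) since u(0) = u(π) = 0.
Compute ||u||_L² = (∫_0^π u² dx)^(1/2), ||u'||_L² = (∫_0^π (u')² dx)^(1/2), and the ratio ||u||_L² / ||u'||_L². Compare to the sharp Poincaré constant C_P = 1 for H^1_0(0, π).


||u||_L² / ||u'||_L² = 1/2 < C_P = 1.

u(x) = -2·sin(2·x), so u'(x) = -4*cos(2*x).
Writing u(x) = A·sin(kπx/L) with A = -2 and k = 2, use ∫_0^L sin²(kπx/L) dx = L/2 and ∫_0^L cos²(kπx/L) dx = L/2.
u² = 4·sin²(2·x) and (u')² = 16·cos²(2·x), and each of sin², cos² integrates to L/2 = π/2 over (0, π).
∫_0^π u² dx = 2*π, so ||u||_L² = sqrt(2)*sqrt(π).
∫_0^π (u')² dx = 8*π, so ||u'||_L² = 2*sqrt(2)*sqrt(π).
Ratio ||u||_L² / ||u'||_L² = 1/2.
Sharp Poincaré constant on H^1_0(0, π) is C_P = L/π = 1, achieved by sin(x).
This is the k = 2 harmonic; the ratio L/(kπ) is strictly less than C_P = L/π, consistent with the sharp inequality ||u||_L² ≤ C_P ||u'||_L².


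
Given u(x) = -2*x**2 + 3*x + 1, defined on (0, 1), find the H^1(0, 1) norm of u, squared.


||u||_{H^1}^2 = 29/5

The H^1 norm (squared) on an interval (0, L) is
  ||u||_{H^1}^2 = ∫_0^L u(x)^2 dx + ∫_0^L u'(x)^2 dx.
Compute u'(x) = 3 - 4*x.
Then u(x)^2 = 4*x**4 - 12*x**3 + 5*x**2 + 6*x + 1 and u'(x)^2 = 16*x**2 - 24*x + 9.
Integrate each monomial from 0 to 1 using ∫_0^1 c·x^n dx = c·1^(n+1)/(n+1):
  ∫_0^1 u(x)^2 dx = ∫_0^1 (4*x^4 - 12*x^3 + 5*x^2 + 6*x + 1) dx. Term by term:
    ∫_0^1 4*x^4 dx = 4/5;  ∫_0^1 -12*x^3 dx = -3;  ∫_0^1 5*x^2 dx = 5/3;
    ∫_0^1 6*x dx = 3;  ∫_0^1 1 dx = 1.
  Sum: 4/5 − 3 + 5/3 + 3 + 1 = 52/15.
  ∫_0^1 u'(x)^2 dx = ∫_0^1 (16*x^2 - 24*x + 9) dx. Term by term:
    ∫_0^1 16*x^2 dx = 16/3;  ∫_0^1 -24*x dx = -12;  ∫_0^1 9 dx = 9.
  Sum: 16/3 − 12 + 9 = 7/3.
Adding: ||u||_{H^1}^2 = 52/15 + 7/3 = 29/5.


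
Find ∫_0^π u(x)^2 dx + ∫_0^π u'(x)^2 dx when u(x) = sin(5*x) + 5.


||u||_{H^1(0,π)}^2 = 4 + 38*π

u'(x) = 5*cos(5*x).
Expand u² and (u')² and integrate term by term on (0, π), using: for integers n ≥ 1, ∫_0^π sin²(nx) dx = ∫_0^π cos²(nx) dx = π/2; for n ≠ n', ∫_0^π sin(nx)sin(n'x) dx = ∫_0^π cos(nx)cos(n'x) dx = 0; and by product-to-sum, ∫_0^π sin(nx)cos(n'x) dx = ½∫_0^π [sin((n+n')x) + sin((n−n')x)] dx, which is 0 when n+n' is even and 2n/(n²−n'²) when n+n' is odd (it need not vanish on (0, π)). For the constant mode: ∫_0^π 1 dx = π, ∫_0^π cos(nx) dx = 0, ∫_0^π sin(nx) dx = (1−(−1)^n)/n.
  u² squared terms: (5)²·∫1 dx = 25·π = 25*π;  (1)²·∫sin(5x)² dx = 1·π/2 = π/2.
  u² cross terms: 2·(5)·(1)·∫1·sin(5x) dx = 10·(2/5) = 4.
  So ∫_0^π u² dx = 25*π + π/2 + 4 = 4 + 51*π/2.
  (u')² squared terms: (5)²·∫cos(5x)² dx = 25·π/2 = 25*π/2.
  So ∫_0^π (u')² dx = 25*π/2.
||u||_{H^1}^2 = (4 + 51*π/2) + (25*π/2) = 4 + 38*π.


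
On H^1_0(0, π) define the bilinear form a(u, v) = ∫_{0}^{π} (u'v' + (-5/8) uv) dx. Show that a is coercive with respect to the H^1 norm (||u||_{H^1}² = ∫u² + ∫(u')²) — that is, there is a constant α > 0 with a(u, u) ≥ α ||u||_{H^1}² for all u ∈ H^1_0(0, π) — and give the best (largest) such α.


α = 3/16

Coercivity of a(·,·) on H^1_0(0, π) means a(u, u) ≥ α ||u||_{H^1}² for every u ∈ H^1_0.
The interval has length L = π, and Poincaré/coercivity depend only on L. Here a(u, u) = ∫(u')² + (-5/8)·∫u².
Here c = -5/8 < 0 with |c| < (π/L)² = 1, so coercivity still holds. The condition a(u,u) ≥ α||u||_{H^1}² reads (1−α)∫(u')² ≥ (α−c)∫u². Any admissible α is ≤ 1 (rapidly oscillating u have ∫u²/∫(u')² → 0), and α = 1 would force 0 ≥ (1−c)∫u², impossible since c < 1; so 1−α > 0. By the sharp Poincaré inequality on H^1_0 of an interval of length L, ∫(u')² ≥ (π/L)²∫u² with equality for the first sine mode sin(π(x−x₀)/L) (x₀ the left endpoint), so the inequality holds for all u iff (1−α)(π/L)² ≥ α − c, i.e. α ≤ ((π/L)² + c)/((π/L)² + 1) = (1 + c(L/π)²)/(1 + (L/π)²). (Direct route, valid since c ≤ 0: Poincaré gives c∫u² ≥ c(L/π)²∫(u')², so a(u,u) ≥ (1 + c(L/π)²)∫(u')², while ||u||_{H^1}² ≤ (1 + (L/π)²)∫(u')²; dividing yields the same α.) With (π/L)² = 1 and c = -5/8, the largest admissible constant is α = ((π/L)² + c)/((π/L)² + 1).
Simplifying, α = 3/16.
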